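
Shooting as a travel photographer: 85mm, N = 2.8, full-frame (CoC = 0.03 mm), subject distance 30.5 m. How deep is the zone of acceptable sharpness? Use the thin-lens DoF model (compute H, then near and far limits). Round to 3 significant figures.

Hyperfocal distance H = f²/(N·c) + f = 85²/(2.8 × 0.03) + 85 = 7225/0.084 + 85 ≈ 86096.9 mm ≈ 86.10 m.
Near limit Dn = s·(H − f)/(H + s − 2f) = 30500 × (86096.9 − 85) / (86096.9 + 30500 − 2 × 85) = 30500 × 86011.9 / 116426.9 ≈ 22532 mm.
Far limit Df = s·(H − f)/(H − s) = 30500 × (86096.9 − 85) / (86096.9 − 30500) = 30500 × 86011.9 / 55596.9 ≈ 47185 mm.
Depth of field = Df − Dn = 47185 − 22532 ≈ 24653 mm ≈ 24.7 m.

24.7 m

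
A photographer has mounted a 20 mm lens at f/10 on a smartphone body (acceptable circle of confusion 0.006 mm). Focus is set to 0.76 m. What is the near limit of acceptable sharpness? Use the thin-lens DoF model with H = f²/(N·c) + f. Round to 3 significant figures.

Hyperfocal distance H = f²/(N·c) + f = 20²/(10 × 0.006) + 20 = 400/0.06 + 20 ≈ 6686.7 mm ≈ 6.687 m.
Near limit Dn = s·(H − f)/(H + s − 2f) = 760 × (6686.7 − 20) / (6686.7 + 760 − 2 × 20) = 760 × 6666.7 / 7406.7 ≈ 684.07 mm ≈ 0.684 m.

0.684 m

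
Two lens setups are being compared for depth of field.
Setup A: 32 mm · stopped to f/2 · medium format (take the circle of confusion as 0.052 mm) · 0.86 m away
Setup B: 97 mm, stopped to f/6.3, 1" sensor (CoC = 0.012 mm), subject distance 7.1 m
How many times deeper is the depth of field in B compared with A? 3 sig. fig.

5.50

Setup A: H = 32²/(2×0.052) + 32 ≈ 9878.2 mm; DoF = Df − Dn = 938.96 − 793.29 ≈ 145.67 mm.
Setup B: H = 97²/(6.3×0.012) + 97 ≈ 124554.7 mm; DoF = Df − Dn = 7523.32 − 6721.78 ≈ 801.54 mm.
Ratio = 801.54 / 145.67 ≈ 5.50.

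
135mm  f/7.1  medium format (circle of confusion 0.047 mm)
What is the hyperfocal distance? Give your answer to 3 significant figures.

Hyperfocal distance H = f²/(N·c) + f = 135²/(7.1 × 0.047) + 135 = 18225/0.3337 + 135 ≈ 54749.9 mm ≈ 54.7 m.

54.7 m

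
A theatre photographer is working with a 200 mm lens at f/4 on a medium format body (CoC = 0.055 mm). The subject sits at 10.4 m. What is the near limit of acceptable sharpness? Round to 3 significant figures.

Hyperfocal distance H = f²/(N·c) + f = 200²/(4 × 0.055) + 200 = 40000/0.22 + 200 ≈ 182018.2 mm ≈ 182.0 m.
Near limit Dn = s·(H − f)/(H + s − 2f) = 10400 × (182018.2 − 200) / (182018.2 + 10400 − 2 × 200) = 10400 × 181818.2 / 192018.2 ≈ 9847.6 mm ≈ 9.85 m.

9.85 m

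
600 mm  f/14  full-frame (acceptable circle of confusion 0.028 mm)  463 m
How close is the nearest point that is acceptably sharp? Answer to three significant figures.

308 m

Hyperfocal distance H = f²/(N·c) + f = 600²/(14 × 0.028) + 600 = 360000/0.392 + 600 ≈ 918967.3 mm ≈ 919.0 m.
Near limit Dn = s·(H − f)/(H + s − 2f) = 463000 × (918967.3 − 600) / (918967.3 + 463000 − 2 × 600) = 463000 × 918367.3 / 1380767.3 ≈ 307948 mm ≈ 308 m.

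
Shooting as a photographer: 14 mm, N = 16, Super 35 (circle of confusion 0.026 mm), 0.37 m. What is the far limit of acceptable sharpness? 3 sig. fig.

Hyperfocal distance H = f²/(N·c) + f = 14²/(16 × 0.026) + 14 = 196/0.416 + 14 ≈ 485.2 mm ≈ 0.485 m.
Far limit Df = s·(H − f)/(H − s) = 370 × (485.2 − 14) / (485.2 − 370) = 370 × 471.2 / 115.2 ≈ 1513.9 mm ≈ 1.51 m.

1.51 m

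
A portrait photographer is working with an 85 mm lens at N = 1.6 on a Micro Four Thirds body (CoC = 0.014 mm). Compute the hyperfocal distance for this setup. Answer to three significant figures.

Hyperfocal distance H = f²/(N·c) + f = 85²/(1.6 × 0.014) + 85 = 7225/0.0224 + 85 ≈ 322629.6 mm ≈ 323 m.

323 m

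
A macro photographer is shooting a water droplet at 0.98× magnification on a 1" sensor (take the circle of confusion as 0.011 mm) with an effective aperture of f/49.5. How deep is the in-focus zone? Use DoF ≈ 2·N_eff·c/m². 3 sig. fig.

1.13 mm

At magnification m, DoF ≈ 2·N_eff·c/m² = 2 × 49.5 × 0.011 / 0.98² = 1.089 / 0.9604 ≈ 1.13 mm.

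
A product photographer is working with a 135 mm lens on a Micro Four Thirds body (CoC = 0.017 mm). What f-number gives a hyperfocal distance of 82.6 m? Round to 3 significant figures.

Rearrange H = f²/(N·c) + f for N: N = f² / ((H − f)·c).
N = 135² / ((82600 − 135) × 0.017) = 18225 / 1402 ≈ 13.

f/13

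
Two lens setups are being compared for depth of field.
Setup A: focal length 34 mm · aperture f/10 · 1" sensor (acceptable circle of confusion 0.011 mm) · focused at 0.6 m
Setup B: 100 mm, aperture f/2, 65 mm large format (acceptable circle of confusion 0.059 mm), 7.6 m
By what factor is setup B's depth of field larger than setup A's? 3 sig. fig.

Setup A: H = 34²/(10×0.011) + 34 ≈ 10543.1 mm; DoF = Df − Dn = 634.154 − 569.337 ≈ 64.817 mm.
Setup B: H = 100²/(2×0.059) + 100 ≈ 84845.8 mm; DoF = Df − Dn = 8337.9 − 6982.1 ≈ 1355.8 mm.
Ratio = 1355.8 / 64.817 ≈ 20.9.

20.9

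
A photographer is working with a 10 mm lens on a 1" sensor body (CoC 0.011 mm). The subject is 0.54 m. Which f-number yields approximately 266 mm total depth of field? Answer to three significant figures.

f/4

Write h = H − f = f²/(N·c). The thin-lens limits are Dn = s·h/(h + (s−f)) and Df = s·h/(h − (s−f)), so DoF = Df − Dn = 2·s·(s−f)·h / (h² − (s−f)²).
That is a quadratic in h: DoF·h² − 2·s·(s−f)·h − DoF·(s−f)² = 0 ⇒ h = (s−f)·(s + √(s² + DoF²)) / DoF = 530 × (540 + √(540² + 266²)) / 266 = 530 × (540 + 601.960) / 266 ≈ 2275.3 mm.
Then N = f²/(c·h) = 10² / (0.011 × 2275.3) = 100 / 25.029 ≈ 4.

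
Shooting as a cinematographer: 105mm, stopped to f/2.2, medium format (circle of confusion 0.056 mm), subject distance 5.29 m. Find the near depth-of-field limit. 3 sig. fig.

Hyperfocal distance H = f²/(N·c) + f = 105²/(2.2 × 0.056) + 105 = 11025/0.1232 + 105 ≈ 89593.6 mm ≈ 89.59 m.
Near limit Dn = s·(H − f)/(H + s − 2f) = 5290 × (89593.6 − 105) / (89593.6 + 5290 − 2 × 105) = 5290 × 89488.6 / 94673.6 ≈ 5000.3 mm ≈ 5.00 m.

5.00 m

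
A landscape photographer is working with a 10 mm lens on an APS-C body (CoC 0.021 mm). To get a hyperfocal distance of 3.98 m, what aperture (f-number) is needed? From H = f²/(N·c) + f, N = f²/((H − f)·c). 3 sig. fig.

Rearrange H = f²/(N·c) + f for N: N = f² / ((H − f)·c).
N = 10² / ((3980 − 10) × 0.021) = 100 / 83.37 ≈ 1.20.

f/1.20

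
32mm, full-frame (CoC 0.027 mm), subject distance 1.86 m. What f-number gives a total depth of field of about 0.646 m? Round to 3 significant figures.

f/3.50

Write h = H − f = f²/(N·c). The thin-lens limits are Dn = s·h/(h + (s−f)) and Df = s·h/(h − (s−f)), so DoF = Df − Dn = 2·s·(s−f)·h / (h² − (s−f)²).
That is a quadratic in h: DoF·h² − 2·s·(s−f)·h − DoF·(s−f)² = 0 ⇒ h = (s−f)·(s + √(s² + DoF²)) / DoF = 1828 × (1860 + √(1860² + 646²)) / 646 = 1828 × (1860 + 1968.99) / 646 ≈ 10835 mm.
Then N = f²/(c·h) = 32² / (0.027 × 10835) = 1024 / 292.54 ≈ 3.50.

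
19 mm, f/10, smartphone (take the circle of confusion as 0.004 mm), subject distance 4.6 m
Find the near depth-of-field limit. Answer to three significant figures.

3.05 m

Hyperfocal distance H = f²/(N·c) + f = 19²/(10 × 0.004) + 19 = 361/0.04 + 19 ≈ 9044.0 mm ≈ 9.044 m.
Near limit Dn = s·(H − f)/(H + s − 2f) = 4600 × (9044.0 − 19) / (9044.0 + 4600 − 2 × 19) = 4600 × 9025.0 / 13606.0 ≈ 3051.2 mm ≈ 3.05 m.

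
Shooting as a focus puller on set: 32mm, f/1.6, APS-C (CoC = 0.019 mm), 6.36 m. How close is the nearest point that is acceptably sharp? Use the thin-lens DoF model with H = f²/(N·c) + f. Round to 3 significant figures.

Hyperfocal distance H = f²/(N·c) + f = 32²/(1.6 × 0.019) + 32 = 1024/0.0304 + 32 ≈ 33716.2 mm ≈ 33.72 m.
Near limit Dn = s·(H − f)/(H + s − 2f) = 6360 × (33716.2 − 32) / (33716.2 + 6360 − 2 × 32) = 6360 × 33684.2 / 40012.2 ≈ 5354.2 mm ≈ 5.35 m.

5.35 m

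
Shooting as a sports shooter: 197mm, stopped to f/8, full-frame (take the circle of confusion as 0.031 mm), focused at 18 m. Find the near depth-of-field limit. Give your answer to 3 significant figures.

Hyperfocal distance H = f²/(N·c) + f = 197²/(8 × 0.031) + 197 = 38809/0.248 + 197 ≈ 156684.9 mm ≈ 156.7 m.
Near limit Dn = s·(H − f)/(H + s − 2f) = 18000 × (156684.9 − 197) / (156684.9 + 18000 − 2 × 197) = 18000 × 156487.9 / 174290.9 ≈ 16161 mm ≈ 16.2 m.

16.2 m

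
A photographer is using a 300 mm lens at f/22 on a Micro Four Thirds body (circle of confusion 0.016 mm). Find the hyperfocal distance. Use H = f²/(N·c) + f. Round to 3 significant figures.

Hyperfocal distance H = f²/(N·c) + f = 300²/(22 × 0.016) + 300 = 90000/0.352 + 300 ≈ 255981.8 mm ≈ 256 m.

256 m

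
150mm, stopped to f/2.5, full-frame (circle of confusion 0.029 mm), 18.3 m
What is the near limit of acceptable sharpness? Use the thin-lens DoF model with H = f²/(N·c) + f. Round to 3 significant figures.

17.3 m

Hyperfocal distance H = f²/(N·c) + f = 150²/(2.5 × 0.029) + 150 = 22500/0.0725 + 150 ≈ 310494.8 mm ≈ 310.5 m.
Near limit Dn = s·(H − f)/(H + s − 2f) = 18300 × (310494.8 − 150) / (310494.8 + 18300 − 2 × 150) = 18300 × 310344.8 / 328494.8 ≈ 17289 mm ≈ 17.3 m.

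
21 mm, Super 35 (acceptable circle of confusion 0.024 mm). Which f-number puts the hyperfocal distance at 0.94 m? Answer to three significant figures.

Rearrange H = f²/(N·c) + f for N: N = f² / ((H − f)·c).
N = 21² / ((940 − 21) × 0.024) = 441 / 22.06 ≈ 20.

f/20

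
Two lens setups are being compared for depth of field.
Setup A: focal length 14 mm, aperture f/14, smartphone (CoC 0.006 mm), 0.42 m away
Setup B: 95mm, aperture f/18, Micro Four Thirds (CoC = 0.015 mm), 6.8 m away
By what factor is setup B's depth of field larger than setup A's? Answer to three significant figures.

Setup A: H = 14²/(14×0.006) + 14 ≈ 2347.3 mm; DoF = Df − Dn = 508.47 − 357.75 ≈ 150.72 mm.
Setup B: H = 95²/(18×0.015) + 95 ≈ 33520.9 mm; DoF = Df − Dn = 8506.3 − 5663.9 ≈ 2842.4 mm.
Ratio = 2842.4 / 150.72 ≈ 18.9.

18.9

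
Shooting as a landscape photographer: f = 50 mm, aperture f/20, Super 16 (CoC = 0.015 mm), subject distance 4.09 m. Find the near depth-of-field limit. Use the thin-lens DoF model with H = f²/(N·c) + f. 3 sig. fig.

Hyperfocal distance H = f²/(N·c) + f = 50²/(20 × 0.015) + 50 = 2500/0.3 + 50 ≈ 8383.3 mm ≈ 8.383 m.
Near limit Dn = s·(H − f)/(H + s − 2f) = 4090 × (8383.3 − 50) / (8383.3 + 4090 − 2 × 50) = 4090 × 8333.3 / 12373.3 ≈ 2754.6 mm ≈ 2.75 m.

2.75 m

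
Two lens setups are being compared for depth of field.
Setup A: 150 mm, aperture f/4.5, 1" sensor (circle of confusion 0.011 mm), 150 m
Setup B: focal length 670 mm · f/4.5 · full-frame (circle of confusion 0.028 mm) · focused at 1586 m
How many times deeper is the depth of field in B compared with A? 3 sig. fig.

15.9

Setup A: H = 150²/(4.5×0.011) + 150 ≈ 454695.5 mm; DoF = Df − Dn = 223770 − 112810 ≈ 110960 mm.
Setup B: H = 670²/(4.5×0.028) + 670 ≈ 3563368.4 mm; DoF = Df − Dn = 2857555 − 1097593 ≈ 1759962 mm.
Ratio = 1759962 / 110960 ≈ 15.9.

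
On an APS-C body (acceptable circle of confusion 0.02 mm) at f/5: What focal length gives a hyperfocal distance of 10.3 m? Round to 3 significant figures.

From H = f²/(N·c) + f, with f ≪ H: f ≈ √(H·N·c) = √(10300 × 5 × 0.02) = √1030.0 ≈ 32.09 mm.
Exact: f² + N·c·f − N·c·H = 0 ⇒ f = (−N·c + √((N·c)² + 4·N·c·H))/2 = (−0.1 + √4120.0)/2 ≈ 32.044 mm ≈ 32.0 mm.

32.0 mm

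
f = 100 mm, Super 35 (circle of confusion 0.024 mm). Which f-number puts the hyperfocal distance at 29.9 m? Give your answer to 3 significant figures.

f/14

Rearrange H = f²/(N·c) + f for N: N = f² / ((H − f)·c).
N = 100² / ((29900 − 100) × 0.024) = 10000 / 715.2 ≈ 14.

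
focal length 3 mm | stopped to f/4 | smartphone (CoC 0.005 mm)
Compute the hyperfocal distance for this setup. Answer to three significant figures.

453 mm

Hyperfocal distance H = f²/(N·c) + f = 3²/(4 × 0.005) + 3 = 9/0.02 + 3 ≈ 453.0 mm ≈ 0.453 m.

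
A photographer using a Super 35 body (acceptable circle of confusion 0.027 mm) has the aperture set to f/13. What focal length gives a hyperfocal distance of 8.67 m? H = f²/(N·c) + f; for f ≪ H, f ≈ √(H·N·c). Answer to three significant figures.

From H = f²/(N·c) + f, with f ≪ H: f ≈ √(H·N·c) = √(8670 × 13 × 0.027) = √3043.2 ≈ 55.16 mm.
Exact: f² + N·c·f − N·c·H = 0 ⇒ f = (−N·c + √((N·c)² + 4·N·c·H))/2 = (−0.351 + √12173)/2 ≈ 54.990 mm ≈ 55.0 mm.

55.0 mm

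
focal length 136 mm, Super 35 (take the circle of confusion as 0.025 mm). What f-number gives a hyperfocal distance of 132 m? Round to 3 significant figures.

Rearrange H = f²/(N·c) + f for N: N = f² / ((H − f)·c).
N = 136² / ((132000 − 136) × 0.025) = 18496 / 3297 ≈ 5.61.

f/5.61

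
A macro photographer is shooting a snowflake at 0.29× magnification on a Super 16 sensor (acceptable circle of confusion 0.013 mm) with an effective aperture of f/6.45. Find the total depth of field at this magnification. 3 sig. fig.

1.99 mm

At magnification m, DoF ≈ 2·N_eff·c/m² = 2 × 6.45 × 0.013 / 0.29² = 0.1677 / 0.0841 ≈ 1.99 mm.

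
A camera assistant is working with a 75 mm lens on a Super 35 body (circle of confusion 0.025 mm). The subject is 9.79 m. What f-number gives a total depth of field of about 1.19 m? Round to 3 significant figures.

Write h = H − f = f²/(N·c). The thin-lens limits are Dn = s·h/(h + (s−f)) and Df = s·h/(h − (s−f)), so DoF = Df − Dn = 2·s·(s−f)·h / (h² − (s−f)²).
That is a quadratic in h: DoF·h² − 2·s·(s−f)·h − DoF·(s−f)² = 0 ⇒ h = (s−f)·(s + √(s² + DoF²)) / DoF = 9715 × (9790 + √(9790² + 1190²)) / 1190 = 9715 × (9790 + 9862.06) / 1190 ≈ 160437 mm.
Then N = f²/(c·h) = 75² / (0.025 × 160437) = 5625 / 4010.9 ≈ 1.40.

f/1.40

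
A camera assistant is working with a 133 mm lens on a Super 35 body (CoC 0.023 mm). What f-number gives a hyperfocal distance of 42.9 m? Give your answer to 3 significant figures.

f/18

Rearrange H = f²/(N·c) + f for N: N = f² / ((H − f)·c).
N = 133² / ((42900 − 133) × 0.023) = 17689 / 983.6 ≈ 18.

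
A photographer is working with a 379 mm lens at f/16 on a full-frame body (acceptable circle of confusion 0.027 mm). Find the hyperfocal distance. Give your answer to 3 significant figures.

333 m

Hyperfocal distance H = f²/(N·c) + f = 379²/(16 × 0.027) + 379 = 143641/0.432 + 379 ≈ 332881.3 mm ≈ 333 m.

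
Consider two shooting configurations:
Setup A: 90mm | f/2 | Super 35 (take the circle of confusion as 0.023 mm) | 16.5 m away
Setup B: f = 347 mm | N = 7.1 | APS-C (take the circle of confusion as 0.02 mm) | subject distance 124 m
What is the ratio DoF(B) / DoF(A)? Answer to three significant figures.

Setup A: H = 90²/(2×0.023) + 90 ≈ 176177.0 mm; DoF = Df − Dn = 18195.7 − 15093.4 ≈ 3102.3 mm.
Setup B: H = 347²/(7.1×0.02) + 347 ≈ 848297.7 mm; DoF = Df − Dn = 145169 − 108219 ≈ 36950 mm.
Ratio = 36950 / 3102.3 ≈ 11.9.

11.9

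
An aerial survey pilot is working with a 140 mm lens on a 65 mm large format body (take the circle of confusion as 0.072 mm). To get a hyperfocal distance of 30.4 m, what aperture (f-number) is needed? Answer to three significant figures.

f/9

Rearrange H = f²/(N·c) + f for N: N = f² / ((H − f)·c).
N = 140² / ((30400 − 140) × 0.072) = 19600 / 2179 ≈ 9.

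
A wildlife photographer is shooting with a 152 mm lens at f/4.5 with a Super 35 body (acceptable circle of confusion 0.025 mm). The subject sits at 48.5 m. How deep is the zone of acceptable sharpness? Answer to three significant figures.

24.2 m

Hyperfocal distance H = f²/(N·c) + f = 152²/(4.5 × 0.025) + 152 = 23104/0.1125 + 152 ≈ 205520.9 mm ≈ 205.5 m.
Near limit Dn = s·(H − f)/(H + s − 2f) = 48500 × (205520.9 − 152) / (205520.9 + 48500 − 2 × 152) = 48500 × 205368.9 / 253716.9 ≈ 39258 mm.
Far limit Df = s·(H − f)/(H − s) = 48500 × (205520.9 − 152) / (205520.9 − 48500) = 48500 × 205368.9 / 157020.9 ≈ 63434 mm.
Depth of field = Df − Dn = 63434 − 39258 ≈ 24176 mm ≈ 24.2 m.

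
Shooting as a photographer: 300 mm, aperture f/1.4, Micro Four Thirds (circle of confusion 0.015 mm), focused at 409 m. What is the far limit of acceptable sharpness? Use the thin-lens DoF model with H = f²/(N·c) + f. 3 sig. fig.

Hyperfocal distance H = f²/(N·c) + f = 300²/(1.4 × 0.015) + 300 = 90000/0.021 + 300 ≈ 4286014.3 mm ≈ 4286 m.
Far limit Df = s·(H − f)/(H − s) = 409000 × (4286014.3 − 300) / (4286014.3 − 409000) = 409000 × 4285714.3 / 3877014.3 ≈ 452115 mm ≈ 452 m.

452 m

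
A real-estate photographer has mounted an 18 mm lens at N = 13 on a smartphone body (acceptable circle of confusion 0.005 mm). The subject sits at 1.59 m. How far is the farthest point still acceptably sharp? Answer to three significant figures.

Hyperfocal distance H = f²/(N·c) + f = 18²/(13 × 0.005) + 18 = 324/0.065 + 18 ≈ 5002.6 mm ≈ 5.003 m.
Far limit Df = s·(H − f)/(H − s) = 1590 × (5002.6 − 18) / (5002.6 − 1590) = 1590 × 4984.6 / 3412.6 ≈ 2322.4 mm ≈ 2.32 m.

2.32 m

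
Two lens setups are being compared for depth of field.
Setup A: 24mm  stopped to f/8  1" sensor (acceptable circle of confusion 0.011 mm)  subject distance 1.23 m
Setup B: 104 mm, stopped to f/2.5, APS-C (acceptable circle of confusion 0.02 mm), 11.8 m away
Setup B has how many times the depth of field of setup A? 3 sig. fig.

Setup A: H = 24²/(8×0.011) + 24 ≈ 6569.5 mm; DoF = Df − Dn = 1507.81 − 1038.63 ≈ 469.18 mm.
Setup B: H = 104²/(2.5×0.02) + 104 ≈ 216424.0 mm; DoF = Df − Dn = 12474.5 − 11194.7 ≈ 1279.8 mm.
Ratio = 1279.8 / 469.18 ≈ 2.73.

2.73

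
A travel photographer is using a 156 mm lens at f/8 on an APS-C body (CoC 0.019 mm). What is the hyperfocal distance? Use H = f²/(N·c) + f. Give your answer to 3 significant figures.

160 m

Hyperfocal distance H = f²/(N·c) + f = 156²/(8 × 0.019) + 156 = 24336/0.152 + 156 ≈ 160261.3 mm ≈ 160 m.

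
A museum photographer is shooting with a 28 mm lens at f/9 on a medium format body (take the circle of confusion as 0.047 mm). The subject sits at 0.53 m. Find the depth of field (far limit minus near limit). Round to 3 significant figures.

310 mm

Hyperfocal distance H = f²/(N·c) + f = 28²/(9 × 0.047) + 28 = 784/0.423 + 28 ≈ 1881.4 mm ≈ 1.881 m.
Near limit Dn = s·(H − f)/(H + s − 2f) = 530 × (1881.4 − 28) / (1881.4 + 530 − 2 × 28) = 530 × 1853.4 / 2355.4 ≈ 417.04 mm.
Far limit Df = s·(H − f)/(H − s) = 530 × (1881.4 − 28) / (1881.4 − 530) = 530 × 1853.4 / 1351.4 ≈ 726.87 mm.
Depth of field = Df − Dn = 726.87 − 417.04 ≈ 309.83 mm.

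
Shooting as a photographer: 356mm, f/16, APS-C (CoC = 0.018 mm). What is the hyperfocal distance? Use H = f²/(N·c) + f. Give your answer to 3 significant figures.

Hyperfocal distance H = f²/(N·c) + f = 356²/(16 × 0.018) + 356 = 126736/0.288 + 356 ≈ 440411.6 mm ≈ 440 m.

440 m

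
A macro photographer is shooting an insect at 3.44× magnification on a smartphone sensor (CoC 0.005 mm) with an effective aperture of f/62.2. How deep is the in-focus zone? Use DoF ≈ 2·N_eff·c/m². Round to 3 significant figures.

0.0526 mm

At magnification m, DoF ≈ 2·N_eff·c/m² = 2 × 62.2 × 0.005 / 3.44² = 0.622 / 11.83 ≈ 0.0526 mm.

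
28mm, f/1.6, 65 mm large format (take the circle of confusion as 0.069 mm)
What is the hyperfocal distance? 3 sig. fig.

7.13 m

Hyperfocal distance H = f²/(N·c) + f = 28²/(1.6 × 0.069) + 28 = 784/0.1104 + 28 ≈ 7129.4 mm ≈ 7.13 m.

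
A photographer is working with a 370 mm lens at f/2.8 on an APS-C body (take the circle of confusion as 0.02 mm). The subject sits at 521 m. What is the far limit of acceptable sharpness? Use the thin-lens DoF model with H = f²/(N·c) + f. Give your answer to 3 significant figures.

Hyperfocal distance H = f²/(N·c) + f = 370²/(2.8 × 0.02) + 370 = 136900/0.056 + 370 ≈ 2445012.9 mm ≈ 2445 m.
Far limit Df = s·(H − f)/(H − s) = 521000 × (2445012.9 − 370) / (2445012.9 − 521000) = 521000 × 2444642.9 / 1924012.9 ≈ 661980 mm ≈ 662 m.

662 m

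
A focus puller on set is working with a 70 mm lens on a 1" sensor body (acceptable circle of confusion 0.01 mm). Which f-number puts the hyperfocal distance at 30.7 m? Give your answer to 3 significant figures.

f/16

Rearrange H = f²/(N·c) + f for N: N = f² / ((H − f)·c).
N = 70² / ((30700 − 70) × 0.01) = 4900 / 306.3 ≈ 16.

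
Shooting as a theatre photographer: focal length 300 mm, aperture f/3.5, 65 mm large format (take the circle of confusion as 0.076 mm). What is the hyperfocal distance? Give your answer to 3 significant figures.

339 m

Hyperfocal distance H = f²/(N·c) + f = 300²/(3.5 × 0.076) + 300 = 90000/0.266 + 300 ≈ 338645.9 mm ≈ 339 m.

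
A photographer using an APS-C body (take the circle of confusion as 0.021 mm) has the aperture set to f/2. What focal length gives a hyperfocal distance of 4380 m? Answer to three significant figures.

429 mm

From H = f²/(N·c) + f, with f ≪ H: f ≈ √(H·N·c) = √(4380000 × 2 × 0.021) = √183960 ≈ 428.9 mm.
The +f correction barely moves this — solving exactly, f² + N·c·f − N·c·H = 0 ⇒ f = (−N·c + √((N·c)² + 4·N·c·H))/2 = (−0.042 + √735840)/2 ≈ 428.88 mm, so f ≈ 429 mm.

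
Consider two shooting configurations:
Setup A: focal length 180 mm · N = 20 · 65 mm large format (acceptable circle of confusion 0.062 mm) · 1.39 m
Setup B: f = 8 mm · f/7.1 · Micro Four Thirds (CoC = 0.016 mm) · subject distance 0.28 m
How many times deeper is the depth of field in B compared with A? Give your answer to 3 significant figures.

2.73

Setup A: H = 180²/(20×0.062) + 180 ≈ 26309.0 mm; DoF = Df − Dn = 1457.49 − 1328.48 ≈ 129.01 mm.
Setup B: H = 8²/(7.1×0.016) + 8 ≈ 571.4 mm; DoF = Df − Dn = 541.38 − 188.83 ≈ 352.55 mm.
Ratio = 352.55 / 129.01 ≈ 2.73.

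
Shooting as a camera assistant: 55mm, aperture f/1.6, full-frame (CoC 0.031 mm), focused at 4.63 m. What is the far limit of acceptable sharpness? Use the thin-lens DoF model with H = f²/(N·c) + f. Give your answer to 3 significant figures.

Hyperfocal distance H = f²/(N·c) + f = 55²/(1.6 × 0.031) + 55 = 3025/0.0496 + 55 ≈ 61042.9 mm ≈ 61.04 m.
Far limit Df = s·(H − f)/(H − s) = 4630 × (61042.9 − 55) / (61042.9 − 4630) = 4630 × 60987.9 / 56412.9 ≈ 5005.5 mm ≈ 5.01 m.

5.01 m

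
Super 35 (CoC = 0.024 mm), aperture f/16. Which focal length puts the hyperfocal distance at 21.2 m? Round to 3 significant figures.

90.0 mm

From H = f²/(N·c) + f, with f ≪ H: f ≈ √(H·N·c) = √(21200 × 16 × 0.024) = √8140.8 ≈ 90.23 mm.
Exact: f² + N·c·f − N·c·H = 0 ⇒ f = (−N·c + √((N·c)² + 4·N·c·H))/2 = (−0.384 + √32563)/2 ≈ 90.035 mm ≈ 90.0 mm.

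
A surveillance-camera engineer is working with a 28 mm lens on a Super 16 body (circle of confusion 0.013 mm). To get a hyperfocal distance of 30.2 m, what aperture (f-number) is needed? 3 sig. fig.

Rearrange H = f²/(N·c) + f for N: N = f² / ((H − f)·c).
N = 28² / ((30200 − 28) × 0.013) = 784 / 392.2 ≈ 2.00.

f/2.00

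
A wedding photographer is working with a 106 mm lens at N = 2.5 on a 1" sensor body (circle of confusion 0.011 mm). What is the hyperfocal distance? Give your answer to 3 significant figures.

409 m

Hyperfocal distance H = f²/(N·c) + f = 106²/(2.5 × 0.011) + 106 = 11236/0.0275 + 106 ≈ 408687.8 mm ≈ 409 m.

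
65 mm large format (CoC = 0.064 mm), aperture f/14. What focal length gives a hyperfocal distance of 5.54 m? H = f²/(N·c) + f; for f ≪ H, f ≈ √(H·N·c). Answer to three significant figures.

70.0 mm

From H = f²/(N·c) + f, with f ≪ H: f ≈ √(H·N·c) = √(5540 × 14 × 0.064) = √4963.8 ≈ 70.45 mm.
Exact: f² + N·c·f − N·c·H = 0 ⇒ f = (−N·c + √((N·c)² + 4·N·c·H))/2 = (−0.896 + √19856)/2 ≈ 70.008 mm ≈ 70.0 mm.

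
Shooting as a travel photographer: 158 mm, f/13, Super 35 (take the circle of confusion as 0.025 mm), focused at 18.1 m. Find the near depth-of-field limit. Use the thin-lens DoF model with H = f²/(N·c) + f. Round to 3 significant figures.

Hyperfocal distance H = f²/(N·c) + f = 158²/(13 × 0.025) + 158 = 24964/0.325 + 158 ≈ 76970.3 mm ≈ 76.97 m.
Near limit Dn = s·(H − f)/(H + s − 2f) = 18100 × (76970.3 − 158) / (76970.3 + 18100 − 2 × 158) = 18100 × 76812.3 / 94754.3 ≈ 14673 mm ≈ 14.7 m.

14.7 m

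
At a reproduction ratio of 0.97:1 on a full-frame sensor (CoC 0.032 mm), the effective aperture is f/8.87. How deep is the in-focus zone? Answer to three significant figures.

At magnification m, DoF ≈ 2·N_eff·c/m² = 2 × 8.87 × 0.032 / 0.97² = 0.5677 / 0.9409 ≈ 0.603 mm.

0.603 mm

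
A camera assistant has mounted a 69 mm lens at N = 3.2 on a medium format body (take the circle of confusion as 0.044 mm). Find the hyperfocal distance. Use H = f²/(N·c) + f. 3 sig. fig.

33.9 m

Hyperfocal distance H = f²/(N·c) + f = 69²/(3.2 × 0.044) + 69 = 4761/0.1408 + 69 ≈ 33882.9 mm ≈ 33.9 m.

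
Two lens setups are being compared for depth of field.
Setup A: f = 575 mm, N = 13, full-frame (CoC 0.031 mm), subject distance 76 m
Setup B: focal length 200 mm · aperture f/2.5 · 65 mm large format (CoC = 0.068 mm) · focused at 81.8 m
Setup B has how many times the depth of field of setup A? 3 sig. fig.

Setup A: H = 575²/(13×0.031) + 575 ≈ 820984.4 mm; DoF = Df − Dn = 83695 − 69601 ≈ 14094 mm.
Setup B: H = 200²/(2.5×0.068) + 200 ≈ 235494.1 mm; DoF = Df − Dn = 125230 − 60737 ≈ 64493 mm.
Ratio = 64493 / 14094 ≈ 4.58.

4.58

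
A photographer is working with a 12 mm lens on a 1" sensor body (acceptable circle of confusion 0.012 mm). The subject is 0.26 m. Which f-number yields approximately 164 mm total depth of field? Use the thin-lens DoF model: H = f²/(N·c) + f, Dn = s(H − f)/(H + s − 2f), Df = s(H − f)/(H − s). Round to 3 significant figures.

Write h = H − f = f²/(N·c). The thin-lens limits are Dn = s·h/(h + (s−f)) and Df = s·h/(h − (s−f)), so DoF = Df − Dn = 2·s·(s−f)·h / (h² − (s−f)²).
That is a quadratic in h: DoF·h² − 2·s·(s−f)·h − DoF·(s−f)² = 0 ⇒ h = (s−f)·(s + √(s² + DoF²)) / DoF = 248 × (260 + √(260² + 164²)) / 164 = 248 × (260 + 307.402) / 164 ≈ 858.02 mm.
Then N = f²/(c·h) = 12² / (0.012 × 858.02) = 144 / 10.296 ≈ 14.

f/14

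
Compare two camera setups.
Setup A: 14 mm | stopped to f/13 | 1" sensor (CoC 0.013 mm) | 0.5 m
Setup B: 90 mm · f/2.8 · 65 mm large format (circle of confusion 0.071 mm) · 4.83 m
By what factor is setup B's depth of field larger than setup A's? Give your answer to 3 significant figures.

2.24

Setup A: H = 14²/(13×0.013) + 14 ≈ 1173.8 mm; DoF = Df − Dn = 860.66 − 352.35 ≈ 508.31 mm.
Setup B: H = 90²/(2.8×0.071) + 90 ≈ 40834.5 mm; DoF = Df − Dn = 5465.9 − 4326.7 ≈ 1139.2 mm.
Ratio = 1139.2 / 508.31 ≈ 2.24.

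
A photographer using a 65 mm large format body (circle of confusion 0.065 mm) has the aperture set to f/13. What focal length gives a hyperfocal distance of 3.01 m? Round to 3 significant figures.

From H = f²/(N·c) + f, with f ≪ H: f ≈ √(H·N·c) = √(3010 × 13 × 0.065) = √2543.4 ≈ 50.43 mm.
Exact: f² + N·c·f − N·c·H = 0 ⇒ f = (−N·c + √((N·c)² + 4·N·c·H))/2 = (−0.845 + √10175)/2 ≈ 50.012 mm ≈ 50.0 mm.

50.0 mm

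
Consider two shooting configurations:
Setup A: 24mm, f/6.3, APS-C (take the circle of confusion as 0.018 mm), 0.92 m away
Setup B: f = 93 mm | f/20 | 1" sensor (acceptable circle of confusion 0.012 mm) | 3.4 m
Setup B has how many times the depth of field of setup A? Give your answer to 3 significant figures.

Setup A: H = 24²/(6.3×0.018) + 24 ≈ 5103.4 mm; DoF = Df − Dn = 1117.05 − 782.05 ≈ 335.00 mm.
Setup B: H = 93²/(20×0.012) + 93 ≈ 36130.5 mm; DoF = Df − Dn = 3743.53 − 3114.22 ≈ 629.31 mm.
Ratio = 629.31 / 335.00 ≈ 1.88.

1.88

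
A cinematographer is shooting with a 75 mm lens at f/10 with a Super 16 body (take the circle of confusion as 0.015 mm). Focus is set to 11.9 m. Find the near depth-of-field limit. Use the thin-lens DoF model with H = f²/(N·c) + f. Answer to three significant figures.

Hyperfocal distance H = f²/(N·c) + f = 75²/(10 × 0.015) + 75 = 5625/0.15 + 75 ≈ 37575.0 mm ≈ 37.58 m.
Near limit Dn = s·(H − f)/(H + s − 2f) = 11900 × (37575.0 − 75) / (37575.0 + 11900 − 2 × 75) = 11900 × 37500.0 / 49325.0 ≈ 9047.1 mm ≈ 9.05 m.

9.05 m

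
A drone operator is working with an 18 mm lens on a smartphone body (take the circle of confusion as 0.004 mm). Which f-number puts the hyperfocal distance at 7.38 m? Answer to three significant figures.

f/11

Rearrange H = f²/(N·c) + f for N: N = f² / ((H − f)·c).
N = 18² / ((7380 − 18) × 0.004) = 324 / 29.45 ≈ 11.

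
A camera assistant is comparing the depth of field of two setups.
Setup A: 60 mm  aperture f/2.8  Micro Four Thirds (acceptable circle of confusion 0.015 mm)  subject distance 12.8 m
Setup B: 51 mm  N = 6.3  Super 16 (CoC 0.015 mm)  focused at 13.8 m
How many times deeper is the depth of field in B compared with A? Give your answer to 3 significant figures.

Setup A: H = 60²/(2.8×0.015) + 60 ≈ 85774.3 mm; DoF = Df − Dn = 15034.7 − 11143.7 ≈ 3891.0 mm.
Setup B: H = 51²/(6.3×0.015) + 51 ≈ 27574.8 mm; DoF = Df − Dn = 27574 − 9203 ≈ 18371 mm.
Ratio = 18371 / 3891.0 ≈ 4.72.

4.72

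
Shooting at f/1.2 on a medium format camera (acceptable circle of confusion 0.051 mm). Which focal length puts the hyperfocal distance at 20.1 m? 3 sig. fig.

From H = f²/(N·c) + f, with f ≪ H: f ≈ √(H·N·c) = √(20100 × 1.2 × 0.051) = √1230.1 ≈ 35.07 mm.
Exact: f² + N·c·f − N·c·H = 0 ⇒ f = (−N·c + √((N·c)² + 4·N·c·H))/2 = (−0.0612 + √4920.5)/2 ≈ 35.042 mm ≈ 35.0 mm.

35.0 mm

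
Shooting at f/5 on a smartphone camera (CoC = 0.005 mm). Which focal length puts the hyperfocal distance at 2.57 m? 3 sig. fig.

8.00 mm

From H = f²/(N·c) + f, with f ≪ H: f ≈ √(H·N·c) = √(2570 × 5 × 0.005) = √64.250 ≈ 8.016 mm.
Exact: f² + N·c·f − N·c·H = 0 ⇒ f = (−N·c + √((N·c)² + 4·N·c·H))/2 = (−0.025 + √257.00)/2 ≈ 8.0031 mm ≈ 8.00 mm.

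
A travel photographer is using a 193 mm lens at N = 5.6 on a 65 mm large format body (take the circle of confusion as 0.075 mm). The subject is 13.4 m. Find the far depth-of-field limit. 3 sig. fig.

15.7 m

Hyperfocal distance H = f²/(N·c) + f = 193²/(5.6 × 0.075) + 193 = 37249/0.42 + 193 ≈ 88881.1 mm ≈ 88.88 m.
Far limit Df = s·(H − f)/(H − s) = 13400 × (88881.1 − 193) / (88881.1 − 13400) = 13400 × 88688.1 / 75481.1 ≈ 15745 mm ≈ 15.7 m.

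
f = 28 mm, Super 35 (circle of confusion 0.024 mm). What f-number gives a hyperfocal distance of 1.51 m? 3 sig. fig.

Rearrange H = f²/(N·c) + f for N: N = f² / ((H − f)·c).
N = 28² / ((1510 − 28) × 0.024) = 784 / 35.57 ≈ 22.

f/22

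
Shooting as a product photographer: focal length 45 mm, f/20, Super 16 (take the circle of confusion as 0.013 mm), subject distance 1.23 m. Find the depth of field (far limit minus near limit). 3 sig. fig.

Hyperfocal distance H = f²/(N·c) + f = 45²/(20 × 0.013) + 45 = 2025/0.26 + 45 ≈ 7833.5 mm ≈ 7.833 m.
Near limit Dn = s·(H − f)/(H + s − 2f) = 1230 × (7833.5 − 45) / (7833.5 + 1230 − 2 × 45) = 1230 × 7788.5 / 8973.5 ≈ 1067.57 mm.
Far limit Df = s·(H − f)/(H − s) = 1230 × (7833.5 − 45) / (7833.5 − 1230) = 1230 × 7788.5 / 6603.5 ≈ 1450.73 mm.
Depth of field = Df − Dn = 1450.73 − 1067.57 ≈ 383.16 mm.

383 mm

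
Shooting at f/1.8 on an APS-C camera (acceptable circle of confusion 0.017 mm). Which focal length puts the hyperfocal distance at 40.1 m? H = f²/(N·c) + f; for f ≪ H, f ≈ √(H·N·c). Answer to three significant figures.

From H = f²/(N·c) + f, with f ≪ H: f ≈ √(H·N·c) = √(40100 × 1.8 × 0.017) = √1227.1 ≈ 35.03 mm.
The +f correction barely moves this — solving exactly, f² + N·c·f − N·c·H = 0 ⇒ f = (−N·c + √((N·c)² + 4·N·c·H))/2 = (−0.0306 + √4908.2)/2 ≈ 35.014 mm, so f ≈ 35.0 mm.

35.0 mm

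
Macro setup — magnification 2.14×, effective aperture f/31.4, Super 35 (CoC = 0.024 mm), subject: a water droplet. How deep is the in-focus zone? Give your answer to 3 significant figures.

At magnification m, DoF ≈ 2·N_eff·c/m² = 2 × 31.4 × 0.024 / 2.14² = 1.507 / 4.58 ≈ 0.329 mm.

0.329 mm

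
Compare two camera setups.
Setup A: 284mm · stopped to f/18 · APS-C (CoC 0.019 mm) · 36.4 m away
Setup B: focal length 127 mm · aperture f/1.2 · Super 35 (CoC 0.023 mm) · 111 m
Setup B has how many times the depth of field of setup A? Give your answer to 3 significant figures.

3.83

Setup A: H = 284²/(18×0.019) + 284 ≈ 236120.3 mm; DoF = Df − Dn = 42982 − 31566 ≈ 11416 mm.
Setup B: H = 127²/(1.2×0.023) + 127 ≈ 584511.1 mm; DoF = Df − Dn = 136991 − 93299 ≈ 43692 mm.
Ratio = 43692 / 11416 ≈ 3.83.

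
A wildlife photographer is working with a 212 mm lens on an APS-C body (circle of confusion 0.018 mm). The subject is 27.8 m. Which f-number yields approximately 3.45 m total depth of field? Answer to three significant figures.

f/5.59

Write h = H − f = f²/(N·c). The thin-lens limits are Dn = s·h/(h + (s−f)) and Df = s·h/(h − (s−f)), so DoF = Df − Dn = 2·s·(s−f)·h / (h² − (s−f)²).
That is a quadratic in h: DoF·h² − 2·s·(s−f)·h − DoF·(s−f)² = 0 ⇒ h = (s−f)·(s + √(s² + DoF²)) / DoF = 27588 × (27800 + √(27800² + 3450²)) / 3450 = 27588 × (27800 + 28013.3) / 3450 ≈ 446312 mm.
Then N = f²/(c·h) = 212² / (0.018 × 446312) = 44944 / 8033.6 ≈ 5.59.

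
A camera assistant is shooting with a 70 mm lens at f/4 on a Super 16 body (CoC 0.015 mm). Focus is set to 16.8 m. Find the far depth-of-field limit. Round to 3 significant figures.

21.1 m

Hyperfocal distance H = f²/(N·c) + f = 70²/(4 × 0.015) + 70 = 4900/0.06 + 70 ≈ 81736.7 mm ≈ 81.74 m.
Far limit Df = s·(H − f)/(H − s) = 16800 × (81736.7 − 70) / (81736.7 − 16800) = 16800 × 81666.7 / 64936.7 ≈ 21128 mm ≈ 21.1 m.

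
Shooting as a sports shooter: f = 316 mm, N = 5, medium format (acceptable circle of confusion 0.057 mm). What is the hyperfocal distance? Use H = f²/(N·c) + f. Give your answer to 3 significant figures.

351 m

Hyperfocal distance H = f²/(N·c) + f = 316²/(5 × 0.057) + 316 = 99856/0.285 + 316 ≈ 350687.9 mm ≈ 351 m.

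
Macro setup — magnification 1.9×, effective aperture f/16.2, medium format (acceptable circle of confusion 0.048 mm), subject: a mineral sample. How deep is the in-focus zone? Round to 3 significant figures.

0.431 mm

At magnification m, DoF ≈ 2·N_eff·c/m² = 2 × 16.2 × 0.048 / 1.9² = 1.555 / 3.61 ≈ 0.431 mm.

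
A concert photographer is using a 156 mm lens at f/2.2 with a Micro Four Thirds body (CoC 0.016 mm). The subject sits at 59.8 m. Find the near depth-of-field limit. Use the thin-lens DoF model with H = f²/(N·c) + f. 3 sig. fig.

55.1 m

Hyperfocal distance H = f²/(N·c) + f = 156²/(2.2 × 0.016) + 156 = 24336/0.0352 + 156 ≈ 691519.6 mm ≈ 691.5 m.
Near limit Dn = s·(H − f)/(H + s − 2f) = 59800 × (691519.6 − 156) / (691519.6 + 59800 − 2 × 156) = 59800 × 691363.6 / 751007.6 ≈ 55051 mm ≈ 55.1 m.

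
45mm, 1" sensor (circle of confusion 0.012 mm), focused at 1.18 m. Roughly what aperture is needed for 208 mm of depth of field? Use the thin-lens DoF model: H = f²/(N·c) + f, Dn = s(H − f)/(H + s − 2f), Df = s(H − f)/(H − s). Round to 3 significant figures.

Write h = H − f = f²/(N·c). The thin-lens limits are Dn = s·h/(h + (s−f)) and Df = s·h/(h − (s−f)), so DoF = Df − Dn = 2·s·(s−f)·h / (h² − (s−f)²).
That is a quadratic in h: DoF·h² − 2·s·(s−f)·h − DoF·(s−f)² = 0 ⇒ h = (s−f)·(s + √(s² + DoF²)) / DoF = 1135 × (1180 + √(1180² + 208²)) / 208 = 1135 × (1180 + 1198.19) / 208 ≈ 12977 mm.
Then N = f²/(c·h) = 45² / (0.012 × 12977) = 2025 / 155.73 ≈ 13.

f/13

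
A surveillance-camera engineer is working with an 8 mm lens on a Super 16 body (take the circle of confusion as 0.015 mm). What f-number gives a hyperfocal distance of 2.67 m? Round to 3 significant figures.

Rearrange H = f²/(N·c) + f for N: N = f² / ((H − f)·c).
N = 8² / ((2670 − 8) × 0.015) = 64 / 39.93 ≈ 1.60.

f/1.60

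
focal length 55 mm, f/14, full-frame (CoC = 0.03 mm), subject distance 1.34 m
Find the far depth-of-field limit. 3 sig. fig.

Hyperfocal distance H = f²/(N·c) + f = 55²/(14 × 0.03) + 55 = 3025/0.42 + 55 ≈ 7257.4 mm ≈ 7.257 m.
Far limit Df = s·(H − f)/(H − s) = 1340 × (7257.4 − 55) / (7257.4 − 1340) = 1340 × 7202.4 / 5917.4 ≈ 1631.0 mm ≈ 1.63 m.

1.63 m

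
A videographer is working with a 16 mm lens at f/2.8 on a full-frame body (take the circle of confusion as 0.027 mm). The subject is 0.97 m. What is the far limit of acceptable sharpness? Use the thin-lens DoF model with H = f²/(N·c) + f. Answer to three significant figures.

1.35 m

Hyperfocal distance H = f²/(N·c) + f = 16²/(2.8 × 0.027) + 16 = 256/0.0756 + 16 ≈ 3402.2 mm ≈ 3.402 m.
Far limit Df = s·(H − f)/(H − s) = 970 × (3402.2 − 16) / (3402.2 − 970) = 970 × 3386.2 / 2432.2 ≈ 1350.5 mm ≈ 1.35 m.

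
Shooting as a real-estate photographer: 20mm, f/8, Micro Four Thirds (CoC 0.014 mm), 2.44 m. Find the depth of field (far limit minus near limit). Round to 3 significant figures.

6.11 m

Hyperfocal distance H = f²/(N·c) + f = 20²/(8 × 0.014) + 20 = 400/0.112 + 20 ≈ 3591.4 mm ≈ 3.591 m.
Near limit Dn = s·(H − f)/(H + s − 2f) = 2440 × (3591.4 − 20) / (3591.4 + 2440 − 2 × 20) = 2440 × 3571.4 / 5991.4 ≈ 1454.5 mm.
Far limit Df = s·(H − f)/(H − s) = 2440 × (3591.4 − 20) / (3591.4 − 2440) = 2440 × 3571.4 / 1151.4 ≈ 7568.2 mm.
Depth of field = Df − Dn = 7568.2 − 1454.5 ≈ 6113.7 mm ≈ 6.11 m.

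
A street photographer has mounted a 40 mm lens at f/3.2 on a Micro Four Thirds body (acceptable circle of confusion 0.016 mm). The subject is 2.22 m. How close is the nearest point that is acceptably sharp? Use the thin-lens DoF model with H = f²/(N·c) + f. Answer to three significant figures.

Hyperfocal distance H = f²/(N·c) + f = 40²/(3.2 × 0.016) + 40 = 1600/0.0512 + 40 ≈ 31290.0 mm ≈ 31.29 m.
Near limit Dn = s·(H − f)/(H + s − 2f) = 2220 × (31290.0 − 40) / (31290.0 + 2220 − 2 × 40) = 2220 × 31250.0 / 33430.0 ≈ 2075.2 mm ≈ 2.08 m.

2.08 m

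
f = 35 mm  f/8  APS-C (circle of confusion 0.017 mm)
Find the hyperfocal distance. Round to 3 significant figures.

9.04 m

Hyperfocal distance H = f²/(N·c) + f = 35²/(8 × 0.017) + 35 = 1225/0.136 + 35 ≈ 9042.4 mm ≈ 9.04 m.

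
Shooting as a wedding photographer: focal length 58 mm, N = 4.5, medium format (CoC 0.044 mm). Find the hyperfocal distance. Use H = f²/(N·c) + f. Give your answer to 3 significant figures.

Hyperfocal distance H = f²/(N·c) + f = 58²/(4.5 × 0.044) + 58 = 3364/0.198 + 58 ≈ 17047.9 mm ≈ 17.0 m.

17.0 m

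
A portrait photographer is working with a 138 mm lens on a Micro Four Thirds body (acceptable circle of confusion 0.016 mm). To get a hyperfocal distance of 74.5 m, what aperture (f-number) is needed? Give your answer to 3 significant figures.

Rearrange H = f²/(N·c) + f for N: N = f² / ((H − f)·c).
N = 138² / ((74500 − 138) × 0.016) = 19044 / 1190 ≈ 16.

f/16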